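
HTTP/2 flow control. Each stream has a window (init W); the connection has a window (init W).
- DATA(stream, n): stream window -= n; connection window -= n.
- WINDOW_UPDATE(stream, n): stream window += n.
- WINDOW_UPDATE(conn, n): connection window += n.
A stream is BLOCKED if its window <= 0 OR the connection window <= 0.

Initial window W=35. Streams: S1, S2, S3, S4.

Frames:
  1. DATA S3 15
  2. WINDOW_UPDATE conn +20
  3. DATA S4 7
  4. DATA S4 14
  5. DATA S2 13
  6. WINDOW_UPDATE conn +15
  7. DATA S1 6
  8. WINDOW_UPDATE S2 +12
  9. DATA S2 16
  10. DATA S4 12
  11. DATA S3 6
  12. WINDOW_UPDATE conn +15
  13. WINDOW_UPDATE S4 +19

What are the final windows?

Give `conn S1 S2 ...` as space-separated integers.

Op 1: conn=20 S1=35 S2=35 S3=20 S4=35 blocked=[]
Op 2: conn=40 S1=35 S2=35 S3=20 S4=35 blocked=[]
Op 3: conn=33 S1=35 S2=35 S3=20 S4=28 blocked=[]
Op 4: conn=19 S1=35 S2=35 S3=20 S4=14 blocked=[]
Op 5: conn=6 S1=35 S2=22 S3=20 S4=14 blocked=[]
Op 6: conn=21 S1=35 S2=22 S3=20 S4=14 blocked=[]
Op 7: conn=15 S1=29 S2=22 S3=20 S4=14 blocked=[]
Op 8: conn=15 S1=29 S2=34 S3=20 S4=14 blocked=[]
Op 9: conn=-1 S1=29 S2=18 S3=20 S4=14 blocked=[1, 2, 3, 4]
Op 10: conn=-13 S1=29 S2=18 S3=20 S4=2 blocked=[1, 2, 3, 4]
Op 11: conn=-19 S1=29 S2=18 S3=14 S4=2 blocked=[1, 2, 3, 4]
Op 12: conn=-4 S1=29 S2=18 S3=14 S4=2 blocked=[1, 2, 3, 4]
Op 13: conn=-4 S1=29 S2=18 S3=14 S4=21 blocked=[1, 2, 3, 4]

Answer: -4 29 18 14 21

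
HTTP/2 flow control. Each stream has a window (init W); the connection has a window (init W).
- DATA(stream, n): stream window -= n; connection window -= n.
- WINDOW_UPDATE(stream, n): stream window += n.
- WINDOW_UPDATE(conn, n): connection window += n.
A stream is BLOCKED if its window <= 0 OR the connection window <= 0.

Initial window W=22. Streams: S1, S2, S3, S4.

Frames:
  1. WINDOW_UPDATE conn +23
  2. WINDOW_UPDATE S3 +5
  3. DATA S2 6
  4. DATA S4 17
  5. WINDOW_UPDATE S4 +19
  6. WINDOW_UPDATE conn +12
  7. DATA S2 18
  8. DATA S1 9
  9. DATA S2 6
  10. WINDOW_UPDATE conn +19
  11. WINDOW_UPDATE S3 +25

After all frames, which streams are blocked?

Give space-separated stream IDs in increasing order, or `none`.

Answer: S2

Derivation:
Op 1: conn=45 S1=22 S2=22 S3=22 S4=22 blocked=[]
Op 2: conn=45 S1=22 S2=22 S3=27 S4=22 blocked=[]
Op 3: conn=39 S1=22 S2=16 S3=27 S4=22 blocked=[]
Op 4: conn=22 S1=22 S2=16 S3=27 S4=5 blocked=[]
Op 5: conn=22 S1=22 S2=16 S3=27 S4=24 blocked=[]
Op 6: conn=34 S1=22 S2=16 S3=27 S4=24 blocked=[]
Op 7: conn=16 S1=22 S2=-2 S3=27 S4=24 blocked=[2]
Op 8: conn=7 S1=13 S2=-2 S3=27 S4=24 blocked=[2]
Op 9: conn=1 S1=13 S2=-8 S3=27 S4=24 blocked=[2]
Op 10: conn=20 S1=13 S2=-8 S3=27 S4=24 blocked=[2]
Op 11: conn=20 S1=13 S2=-8 S3=52 S4=24 blocked=[2]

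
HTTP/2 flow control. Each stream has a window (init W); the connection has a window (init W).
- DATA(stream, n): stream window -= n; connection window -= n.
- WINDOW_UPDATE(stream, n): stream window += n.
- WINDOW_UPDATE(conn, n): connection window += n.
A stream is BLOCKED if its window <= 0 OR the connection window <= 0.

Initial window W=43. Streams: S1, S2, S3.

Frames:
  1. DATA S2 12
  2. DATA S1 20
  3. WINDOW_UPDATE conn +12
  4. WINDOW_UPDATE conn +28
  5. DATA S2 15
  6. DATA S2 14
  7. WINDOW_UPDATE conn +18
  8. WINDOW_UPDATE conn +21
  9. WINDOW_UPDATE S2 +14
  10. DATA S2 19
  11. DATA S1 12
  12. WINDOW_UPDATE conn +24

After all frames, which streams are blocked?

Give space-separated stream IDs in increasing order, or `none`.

Answer: S2

Derivation:
Op 1: conn=31 S1=43 S2=31 S3=43 blocked=[]
Op 2: conn=11 S1=23 S2=31 S3=43 blocked=[]
Op 3: conn=23 S1=23 S2=31 S3=43 blocked=[]
Op 4: conn=51 S1=23 S2=31 S3=43 blocked=[]
Op 5: conn=36 S1=23 S2=16 S3=43 blocked=[]
Op 6: conn=22 S1=23 S2=2 S3=43 blocked=[]
Op 7: conn=40 S1=23 S2=2 S3=43 blocked=[]
Op 8: conn=61 S1=23 S2=2 S3=43 blocked=[]
Op 9: conn=61 S1=23 S2=16 S3=43 blocked=[]
Op 10: conn=42 S1=23 S2=-3 S3=43 blocked=[2]
Op 11: conn=30 S1=11 S2=-3 S3=43 blocked=[2]
Op 12: conn=54 S1=11 S2=-3 S3=43 blocked=[2]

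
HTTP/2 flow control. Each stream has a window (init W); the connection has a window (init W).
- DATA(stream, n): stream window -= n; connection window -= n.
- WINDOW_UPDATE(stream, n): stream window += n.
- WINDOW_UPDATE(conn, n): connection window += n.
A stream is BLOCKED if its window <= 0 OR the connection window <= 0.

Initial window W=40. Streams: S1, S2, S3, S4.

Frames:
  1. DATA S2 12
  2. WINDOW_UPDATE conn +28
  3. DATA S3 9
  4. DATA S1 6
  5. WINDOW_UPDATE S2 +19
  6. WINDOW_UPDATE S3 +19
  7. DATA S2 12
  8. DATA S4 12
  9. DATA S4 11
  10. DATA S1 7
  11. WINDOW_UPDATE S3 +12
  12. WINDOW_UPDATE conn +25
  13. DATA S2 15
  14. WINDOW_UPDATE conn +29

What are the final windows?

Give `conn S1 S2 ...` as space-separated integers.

Op 1: conn=28 S1=40 S2=28 S3=40 S4=40 blocked=[]
Op 2: conn=56 S1=40 S2=28 S3=40 S4=40 blocked=[]
Op 3: conn=47 S1=40 S2=28 S3=31 S4=40 blocked=[]
Op 4: conn=41 S1=34 S2=28 S3=31 S4=40 blocked=[]
Op 5: conn=41 S1=34 S2=47 S3=31 S4=40 blocked=[]
Op 6: conn=41 S1=34 S2=47 S3=50 S4=40 blocked=[]
Op 7: conn=29 S1=34 S2=35 S3=50 S4=40 blocked=[]
Op 8: conn=17 S1=34 S2=35 S3=50 S4=28 blocked=[]
Op 9: conn=6 S1=34 S2=35 S3=50 S4=17 blocked=[]
Op 10: conn=-1 S1=27 S2=35 S3=50 S4=17 blocked=[1, 2, 3, 4]
Op 11: conn=-1 S1=27 S2=35 S3=62 S4=17 blocked=[1, 2, 3, 4]
Op 12: conn=24 S1=27 S2=35 S3=62 S4=17 blocked=[]
Op 13: conn=9 S1=27 S2=20 S3=62 S4=17 blocked=[]
Op 14: conn=38 S1=27 S2=20 S3=62 S4=17 blocked=[]

Answer: 38 27 20 62 17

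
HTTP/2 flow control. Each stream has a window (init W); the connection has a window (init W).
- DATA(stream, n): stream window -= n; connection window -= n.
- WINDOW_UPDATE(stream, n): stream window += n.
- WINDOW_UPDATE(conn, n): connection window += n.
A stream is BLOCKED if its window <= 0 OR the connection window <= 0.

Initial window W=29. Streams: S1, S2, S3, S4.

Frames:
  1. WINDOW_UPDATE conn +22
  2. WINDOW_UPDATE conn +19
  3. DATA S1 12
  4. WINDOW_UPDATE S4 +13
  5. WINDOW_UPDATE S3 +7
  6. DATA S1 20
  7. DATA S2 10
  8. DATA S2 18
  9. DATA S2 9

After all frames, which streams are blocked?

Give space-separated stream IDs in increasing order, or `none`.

Answer: S1 S2

Derivation:
Op 1: conn=51 S1=29 S2=29 S3=29 S4=29 blocked=[]
Op 2: conn=70 S1=29 S2=29 S3=29 S4=29 blocked=[]
Op 3: conn=58 S1=17 S2=29 S3=29 S4=29 blocked=[]
Op 4: conn=58 S1=17 S2=29 S3=29 S4=42 blocked=[]
Op 5: conn=58 S1=17 S2=29 S3=36 S4=42 blocked=[]
Op 6: conn=38 S1=-3 S2=29 S3=36 S4=42 blocked=[1]
Op 7: conn=28 S1=-3 S2=19 S3=36 S4=42 blocked=[1]
Op 8: conn=10 S1=-3 S2=1 S3=36 S4=42 blocked=[1]
Op 9: conn=1 S1=-3 S2=-8 S3=36 S4=42 blocked=[1, 2]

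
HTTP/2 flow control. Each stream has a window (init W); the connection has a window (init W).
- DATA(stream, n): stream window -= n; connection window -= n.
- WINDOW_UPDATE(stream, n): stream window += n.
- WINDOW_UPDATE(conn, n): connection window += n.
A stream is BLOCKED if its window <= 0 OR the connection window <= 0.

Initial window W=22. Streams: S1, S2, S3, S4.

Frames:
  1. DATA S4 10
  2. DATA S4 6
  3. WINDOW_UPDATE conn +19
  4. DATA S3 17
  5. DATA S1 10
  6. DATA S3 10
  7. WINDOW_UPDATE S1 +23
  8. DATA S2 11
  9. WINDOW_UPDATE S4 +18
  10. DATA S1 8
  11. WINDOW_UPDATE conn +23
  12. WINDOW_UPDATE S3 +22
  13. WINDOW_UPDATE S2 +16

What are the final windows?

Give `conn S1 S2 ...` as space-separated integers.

Op 1: conn=12 S1=22 S2=22 S3=22 S4=12 blocked=[]
Op 2: conn=6 S1=22 S2=22 S3=22 S4=6 blocked=[]
Op 3: conn=25 S1=22 S2=22 S3=22 S4=6 blocked=[]
Op 4: conn=8 S1=22 S2=22 S3=5 S4=6 blocked=[]
Op 5: conn=-2 S1=12 S2=22 S3=5 S4=6 blocked=[1, 2, 3, 4]
Op 6: conn=-12 S1=12 S2=22 S3=-5 S4=6 blocked=[1, 2, 3, 4]
Op 7: conn=-12 S1=35 S2=22 S3=-5 S4=6 blocked=[1, 2, 3, 4]
Op 8: conn=-23 S1=35 S2=11 S3=-5 S4=6 blocked=[1, 2, 3, 4]
Op 9: conn=-23 S1=35 S2=11 S3=-5 S4=24 blocked=[1, 2, 3, 4]
Op 10: conn=-31 S1=27 S2=11 S3=-5 S4=24 blocked=[1, 2, 3, 4]
Op 11: conn=-8 S1=27 S2=11 S3=-5 S4=24 blocked=[1, 2, 3, 4]
Op 12: conn=-8 S1=27 S2=11 S3=17 S4=24 blocked=[1, 2, 3, 4]
Op 13: conn=-8 S1=27 S2=27 S3=17 S4=24 blocked=[1, 2, 3, 4]

Answer: -8 27 27 17 24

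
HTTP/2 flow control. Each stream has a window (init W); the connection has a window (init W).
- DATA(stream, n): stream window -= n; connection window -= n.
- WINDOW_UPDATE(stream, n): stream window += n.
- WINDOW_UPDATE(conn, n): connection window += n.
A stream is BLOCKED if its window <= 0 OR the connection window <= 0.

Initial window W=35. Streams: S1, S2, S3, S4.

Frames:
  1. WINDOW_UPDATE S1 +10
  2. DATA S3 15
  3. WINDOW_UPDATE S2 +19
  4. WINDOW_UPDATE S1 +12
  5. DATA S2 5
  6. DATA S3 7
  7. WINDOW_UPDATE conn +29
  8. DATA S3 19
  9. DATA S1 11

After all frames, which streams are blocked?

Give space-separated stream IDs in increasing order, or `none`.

Op 1: conn=35 S1=45 S2=35 S3=35 S4=35 blocked=[]
Op 2: conn=20 S1=45 S2=35 S3=20 S4=35 blocked=[]
Op 3: conn=20 S1=45 S2=54 S3=20 S4=35 blocked=[]
Op 4: conn=20 S1=57 S2=54 S3=20 S4=35 blocked=[]
Op 5: conn=15 S1=57 S2=49 S3=20 S4=35 blocked=[]
Op 6: conn=8 S1=57 S2=49 S3=13 S4=35 blocked=[]
Op 7: conn=37 S1=57 S2=49 S3=13 S4=35 blocked=[]
Op 8: conn=18 S1=57 S2=49 S3=-6 S4=35 blocked=[3]
Op 9: conn=7 S1=46 S2=49 S3=-6 S4=35 blocked=[3]

Answer: S3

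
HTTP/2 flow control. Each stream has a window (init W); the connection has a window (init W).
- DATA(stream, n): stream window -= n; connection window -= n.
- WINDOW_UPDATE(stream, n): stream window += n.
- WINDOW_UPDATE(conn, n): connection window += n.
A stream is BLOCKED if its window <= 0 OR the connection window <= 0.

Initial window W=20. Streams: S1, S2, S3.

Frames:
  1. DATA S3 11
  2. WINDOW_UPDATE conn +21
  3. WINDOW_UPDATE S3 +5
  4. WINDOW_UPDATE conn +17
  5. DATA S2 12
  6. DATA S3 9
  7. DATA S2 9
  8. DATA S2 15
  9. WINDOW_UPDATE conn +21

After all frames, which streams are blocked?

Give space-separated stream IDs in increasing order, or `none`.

Op 1: conn=9 S1=20 S2=20 S3=9 blocked=[]
Op 2: conn=30 S1=20 S2=20 S3=9 blocked=[]
Op 3: conn=30 S1=20 S2=20 S3=14 blocked=[]
Op 4: conn=47 S1=20 S2=20 S3=14 blocked=[]
Op 5: conn=35 S1=20 S2=8 S3=14 blocked=[]
Op 6: conn=26 S1=20 S2=8 S3=5 blocked=[]
Op 7: conn=17 S1=20 S2=-1 S3=5 blocked=[2]
Op 8: conn=2 S1=20 S2=-16 S3=5 blocked=[2]
Op 9: conn=23 S1=20 S2=-16 S3=5 blocked=[2]

Answer: S2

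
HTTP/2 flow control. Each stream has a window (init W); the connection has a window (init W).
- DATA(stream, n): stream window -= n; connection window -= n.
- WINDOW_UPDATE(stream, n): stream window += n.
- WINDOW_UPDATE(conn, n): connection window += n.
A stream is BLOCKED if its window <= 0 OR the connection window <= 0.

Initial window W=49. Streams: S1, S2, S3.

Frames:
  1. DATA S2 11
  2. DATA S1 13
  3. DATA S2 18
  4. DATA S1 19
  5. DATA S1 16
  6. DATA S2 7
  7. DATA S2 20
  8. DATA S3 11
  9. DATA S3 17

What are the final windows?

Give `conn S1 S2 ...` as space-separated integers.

Answer: -83 1 -7 21

Derivation:
Op 1: conn=38 S1=49 S2=38 S3=49 blocked=[]
Op 2: conn=25 S1=36 S2=38 S3=49 blocked=[]
Op 3: conn=7 S1=36 S2=20 S3=49 blocked=[]
Op 4: conn=-12 S1=17 S2=20 S3=49 blocked=[1, 2, 3]
Op 5: conn=-28 S1=1 S2=20 S3=49 blocked=[1, 2, 3]
Op 6: conn=-35 S1=1 S2=13 S3=49 blocked=[1, 2, 3]
Op 7: conn=-55 S1=1 S2=-7 S3=49 blocked=[1, 2, 3]
Op 8: conn=-66 S1=1 S2=-7 S3=38 blocked=[1, 2, 3]
Op 9: conn=-83 S1=1 S2=-7 S3=21 blocked=[1, 2, 3]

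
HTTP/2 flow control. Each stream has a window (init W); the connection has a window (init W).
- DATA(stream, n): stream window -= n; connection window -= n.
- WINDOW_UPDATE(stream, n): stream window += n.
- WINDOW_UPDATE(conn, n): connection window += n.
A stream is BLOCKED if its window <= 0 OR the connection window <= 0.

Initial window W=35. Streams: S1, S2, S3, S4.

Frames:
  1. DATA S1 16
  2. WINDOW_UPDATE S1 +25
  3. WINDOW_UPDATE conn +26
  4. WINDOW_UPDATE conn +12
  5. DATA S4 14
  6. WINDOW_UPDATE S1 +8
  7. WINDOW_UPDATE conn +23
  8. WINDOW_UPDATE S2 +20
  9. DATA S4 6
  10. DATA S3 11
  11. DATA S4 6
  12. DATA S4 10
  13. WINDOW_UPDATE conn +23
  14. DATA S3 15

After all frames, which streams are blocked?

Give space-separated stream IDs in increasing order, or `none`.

Answer: S4

Derivation:
Op 1: conn=19 S1=19 S2=35 S3=35 S4=35 blocked=[]
Op 2: conn=19 S1=44 S2=35 S3=35 S4=35 blocked=[]
Op 3: conn=45 S1=44 S2=35 S3=35 S4=35 blocked=[]
Op 4: conn=57 S1=44 S2=35 S3=35 S4=35 blocked=[]
Op 5: conn=43 S1=44 S2=35 S3=35 S4=21 blocked=[]
Op 6: conn=43 S1=52 S2=35 S3=35 S4=21 blocked=[]
Op 7: conn=66 S1=52 S2=35 S3=35 S4=21 blocked=[]
Op 8: conn=66 S1=52 S2=55 S3=35 S4=21 blocked=[]
Op 9: conn=60 S1=52 S2=55 S3=35 S4=15 blocked=[]
Op 10: conn=49 S1=52 S2=55 S3=24 S4=15 blocked=[]
Op 11: conn=43 S1=52 S2=55 S3=24 S4=9 blocked=[]
Op 12: conn=33 S1=52 S2=55 S3=24 S4=-1 blocked=[4]
Op 13: conn=56 S1=52 S2=55 S3=24 S4=-1 blocked=[4]
Op 14: conn=41 S1=52 S2=55 S3=9 S4=-1 blocked=[4]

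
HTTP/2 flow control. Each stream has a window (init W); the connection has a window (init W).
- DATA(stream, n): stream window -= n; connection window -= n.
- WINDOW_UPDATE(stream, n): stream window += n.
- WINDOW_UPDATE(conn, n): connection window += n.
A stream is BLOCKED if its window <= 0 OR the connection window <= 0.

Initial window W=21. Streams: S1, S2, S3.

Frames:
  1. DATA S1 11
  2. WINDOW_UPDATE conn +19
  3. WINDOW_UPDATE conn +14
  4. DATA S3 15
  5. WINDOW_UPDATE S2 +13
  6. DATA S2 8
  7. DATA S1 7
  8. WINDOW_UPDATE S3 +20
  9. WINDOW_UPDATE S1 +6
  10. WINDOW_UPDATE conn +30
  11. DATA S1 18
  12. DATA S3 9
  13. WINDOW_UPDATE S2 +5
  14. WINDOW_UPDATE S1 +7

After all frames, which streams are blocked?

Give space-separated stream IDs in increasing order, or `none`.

Op 1: conn=10 S1=10 S2=21 S3=21 blocked=[]
Op 2: conn=29 S1=10 S2=21 S3=21 blocked=[]
Op 3: conn=43 S1=10 S2=21 S3=21 blocked=[]
Op 4: conn=28 S1=10 S2=21 S3=6 blocked=[]
Op 5: conn=28 S1=10 S2=34 S3=6 blocked=[]
Op 6: conn=20 S1=10 S2=26 S3=6 blocked=[]
Op 7: conn=13 S1=3 S2=26 S3=6 blocked=[]
Op 8: conn=13 S1=3 S2=26 S3=26 blocked=[]
Op 9: conn=13 S1=9 S2=26 S3=26 blocked=[]
Op 10: conn=43 S1=9 S2=26 S3=26 blocked=[]
Op 11: conn=25 S1=-9 S2=26 S3=26 blocked=[1]
Op 12: conn=16 S1=-9 S2=26 S3=17 blocked=[1]
Op 13: conn=16 S1=-9 S2=31 S3=17 blocked=[1]
Op 14: conn=16 S1=-2 S2=31 S3=17 blocked=[1]

Answer: S1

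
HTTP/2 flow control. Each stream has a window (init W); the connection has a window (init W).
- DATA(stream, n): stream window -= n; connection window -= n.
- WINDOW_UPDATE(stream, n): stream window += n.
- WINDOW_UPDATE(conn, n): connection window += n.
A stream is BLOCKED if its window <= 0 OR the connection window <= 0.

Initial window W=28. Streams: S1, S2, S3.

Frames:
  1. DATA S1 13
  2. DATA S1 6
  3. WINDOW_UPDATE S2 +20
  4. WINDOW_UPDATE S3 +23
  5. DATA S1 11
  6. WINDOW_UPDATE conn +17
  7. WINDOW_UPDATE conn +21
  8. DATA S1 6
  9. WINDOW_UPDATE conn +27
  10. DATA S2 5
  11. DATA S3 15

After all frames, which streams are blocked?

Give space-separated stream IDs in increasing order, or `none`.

Op 1: conn=15 S1=15 S2=28 S3=28 blocked=[]
Op 2: conn=9 S1=9 S2=28 S3=28 blocked=[]
Op 3: conn=9 S1=9 S2=48 S3=28 blocked=[]
Op 4: conn=9 S1=9 S2=48 S3=51 blocked=[]
Op 5: conn=-2 S1=-2 S2=48 S3=51 blocked=[1, 2, 3]
Op 6: conn=15 S1=-2 S2=48 S3=51 blocked=[1]
Op 7: conn=36 S1=-2 S2=48 S3=51 blocked=[1]
Op 8: conn=30 S1=-8 S2=48 S3=51 blocked=[1]
Op 9: conn=57 S1=-8 S2=48 S3=51 blocked=[1]
Op 10: conn=52 S1=-8 S2=43 S3=51 blocked=[1]
Op 11: conn=37 S1=-8 S2=43 S3=36 blocked=[1]

Answer: S1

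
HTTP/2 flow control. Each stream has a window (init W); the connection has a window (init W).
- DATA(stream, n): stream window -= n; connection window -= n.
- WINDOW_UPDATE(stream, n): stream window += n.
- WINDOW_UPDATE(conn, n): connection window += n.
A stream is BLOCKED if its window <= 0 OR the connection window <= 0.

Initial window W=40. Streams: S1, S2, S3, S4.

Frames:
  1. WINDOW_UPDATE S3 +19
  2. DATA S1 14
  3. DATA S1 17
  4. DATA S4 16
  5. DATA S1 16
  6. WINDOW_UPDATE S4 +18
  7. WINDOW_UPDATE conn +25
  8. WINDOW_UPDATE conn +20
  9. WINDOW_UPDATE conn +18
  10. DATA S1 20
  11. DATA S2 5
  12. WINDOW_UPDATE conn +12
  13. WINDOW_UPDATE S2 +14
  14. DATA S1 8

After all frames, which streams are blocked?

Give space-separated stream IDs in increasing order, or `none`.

Answer: S1

Derivation:
Op 1: conn=40 S1=40 S2=40 S3=59 S4=40 blocked=[]
Op 2: conn=26 S1=26 S2=40 S3=59 S4=40 blocked=[]
Op 3: conn=9 S1=9 S2=40 S3=59 S4=40 blocked=[]
Op 4: conn=-7 S1=9 S2=40 S3=59 S4=24 blocked=[1, 2, 3, 4]
Op 5: conn=-23 S1=-7 S2=40 S3=59 S4=24 blocked=[1, 2, 3, 4]
Op 6: conn=-23 S1=-7 S2=40 S3=59 S4=42 blocked=[1, 2, 3, 4]
Op 7: conn=2 S1=-7 S2=40 S3=59 S4=42 blocked=[1]
Op 8: conn=22 S1=-7 S2=40 S3=59 S4=42 blocked=[1]
Op 9: conn=40 S1=-7 S2=40 S3=59 S4=42 blocked=[1]
Op 10: conn=20 S1=-27 S2=40 S3=59 S4=42 blocked=[1]
Op 11: conn=15 S1=-27 S2=35 S3=59 S4=42 blocked=[1]
Op 12: conn=27 S1=-27 S2=35 S3=59 S4=42 blocked=[1]
Op 13: conn=27 S1=-27 S2=49 S3=59 S4=42 blocked=[1]
Op 14: conn=19 S1=-35 S2=49 S3=59 S4=42 blocked=[1]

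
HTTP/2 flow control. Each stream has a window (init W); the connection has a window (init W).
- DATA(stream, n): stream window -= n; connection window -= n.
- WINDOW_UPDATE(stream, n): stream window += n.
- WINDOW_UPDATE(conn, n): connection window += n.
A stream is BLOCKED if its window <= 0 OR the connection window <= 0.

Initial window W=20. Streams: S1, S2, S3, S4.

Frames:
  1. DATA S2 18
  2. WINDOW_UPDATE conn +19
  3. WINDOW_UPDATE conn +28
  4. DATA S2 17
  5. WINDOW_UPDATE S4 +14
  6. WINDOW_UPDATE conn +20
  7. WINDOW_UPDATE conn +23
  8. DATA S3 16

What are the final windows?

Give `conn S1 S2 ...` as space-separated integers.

Answer: 59 20 -15 4 34

Derivation:
Op 1: conn=2 S1=20 S2=2 S3=20 S4=20 blocked=[]
Op 2: conn=21 S1=20 S2=2 S3=20 S4=20 blocked=[]
Op 3: conn=49 S1=20 S2=2 S3=20 S4=20 blocked=[]
Op 4: conn=32 S1=20 S2=-15 S3=20 S4=20 blocked=[2]
Op 5: conn=32 S1=20 S2=-15 S3=20 S4=34 blocked=[2]
Op 6: conn=52 S1=20 S2=-15 S3=20 S4=34 blocked=[2]
Op 7: conn=75 S1=20 S2=-15 S3=20 S4=34 blocked=[2]
Op 8: conn=59 S1=20 S2=-15 S3=4 S4=34 blocked=[2]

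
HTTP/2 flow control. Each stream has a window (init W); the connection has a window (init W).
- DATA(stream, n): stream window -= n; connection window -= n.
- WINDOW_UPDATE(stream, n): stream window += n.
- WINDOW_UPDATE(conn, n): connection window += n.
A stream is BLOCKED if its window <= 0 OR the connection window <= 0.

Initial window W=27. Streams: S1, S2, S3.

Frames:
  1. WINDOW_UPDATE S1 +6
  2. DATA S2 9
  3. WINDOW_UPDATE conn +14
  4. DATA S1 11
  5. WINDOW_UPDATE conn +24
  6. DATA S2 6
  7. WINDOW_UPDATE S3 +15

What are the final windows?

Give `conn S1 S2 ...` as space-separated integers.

Answer: 39 22 12 42

Derivation:
Op 1: conn=27 S1=33 S2=27 S3=27 blocked=[]
Op 2: conn=18 S1=33 S2=18 S3=27 blocked=[]
Op 3: conn=32 S1=33 S2=18 S3=27 blocked=[]
Op 4: conn=21 S1=22 S2=18 S3=27 blocked=[]
Op 5: conn=45 S1=22 S2=18 S3=27 blocked=[]
Op 6: conn=39 S1=22 S2=12 S3=27 blocked=[]
Op 7: conn=39 S1=22 S2=12 S3=42 blocked=[]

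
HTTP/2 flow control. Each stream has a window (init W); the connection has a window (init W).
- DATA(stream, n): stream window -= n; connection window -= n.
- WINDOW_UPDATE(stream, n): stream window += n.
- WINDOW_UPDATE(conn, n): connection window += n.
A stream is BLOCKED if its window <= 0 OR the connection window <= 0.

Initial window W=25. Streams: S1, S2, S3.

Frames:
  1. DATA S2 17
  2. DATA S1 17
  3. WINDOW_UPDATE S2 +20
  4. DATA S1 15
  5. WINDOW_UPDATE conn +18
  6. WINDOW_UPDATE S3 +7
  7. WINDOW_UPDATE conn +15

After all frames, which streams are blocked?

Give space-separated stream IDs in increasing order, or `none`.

Answer: S1

Derivation:
Op 1: conn=8 S1=25 S2=8 S3=25 blocked=[]
Op 2: conn=-9 S1=8 S2=8 S3=25 blocked=[1, 2, 3]
Op 3: conn=-9 S1=8 S2=28 S3=25 blocked=[1, 2, 3]
Op 4: conn=-24 S1=-7 S2=28 S3=25 blocked=[1, 2, 3]
Op 5: conn=-6 S1=-7 S2=28 S3=25 blocked=[1, 2, 3]
Op 6: conn=-6 S1=-7 S2=28 S3=32 blocked=[1, 2, 3]
Op 7: conn=9 S1=-7 S2=28 S3=32 blocked=[1]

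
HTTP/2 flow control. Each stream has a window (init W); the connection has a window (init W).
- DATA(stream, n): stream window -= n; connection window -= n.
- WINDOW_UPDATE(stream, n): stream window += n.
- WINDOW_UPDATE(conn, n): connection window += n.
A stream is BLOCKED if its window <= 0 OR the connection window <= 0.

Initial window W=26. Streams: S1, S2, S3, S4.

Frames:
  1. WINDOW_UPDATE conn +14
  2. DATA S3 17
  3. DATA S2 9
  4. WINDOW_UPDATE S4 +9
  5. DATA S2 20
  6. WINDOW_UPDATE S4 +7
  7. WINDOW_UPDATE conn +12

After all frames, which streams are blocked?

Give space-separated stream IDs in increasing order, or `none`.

Op 1: conn=40 S1=26 S2=26 S3=26 S4=26 blocked=[]
Op 2: conn=23 S1=26 S2=26 S3=9 S4=26 blocked=[]
Op 3: conn=14 S1=26 S2=17 S3=9 S4=26 blocked=[]
Op 4: conn=14 S1=26 S2=17 S3=9 S4=35 blocked=[]
Op 5: conn=-6 S1=26 S2=-3 S3=9 S4=35 blocked=[1, 2, 3, 4]
Op 6: conn=-6 S1=26 S2=-3 S3=9 S4=42 blocked=[1, 2, 3, 4]
Op 7: conn=6 S1=26 S2=-3 S3=9 S4=42 blocked=[2]

Answer: S2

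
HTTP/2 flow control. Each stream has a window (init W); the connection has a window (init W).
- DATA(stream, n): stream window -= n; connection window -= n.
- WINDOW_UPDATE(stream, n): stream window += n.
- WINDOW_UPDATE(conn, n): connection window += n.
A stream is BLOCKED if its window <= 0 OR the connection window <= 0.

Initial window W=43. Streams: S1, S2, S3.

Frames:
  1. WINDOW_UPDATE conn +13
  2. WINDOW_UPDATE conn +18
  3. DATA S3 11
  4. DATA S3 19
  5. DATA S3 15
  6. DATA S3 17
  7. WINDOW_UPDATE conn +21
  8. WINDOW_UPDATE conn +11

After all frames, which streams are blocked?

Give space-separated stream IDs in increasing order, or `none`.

Answer: S3

Derivation:
Op 1: conn=56 S1=43 S2=43 S3=43 blocked=[]
Op 2: conn=74 S1=43 S2=43 S3=43 blocked=[]
Op 3: conn=63 S1=43 S2=43 S3=32 blocked=[]
Op 4: conn=44 S1=43 S2=43 S3=13 blocked=[]
Op 5: conn=29 S1=43 S2=43 S3=-2 blocked=[3]
Op 6: conn=12 S1=43 S2=43 S3=-19 blocked=[3]
Op 7: conn=33 S1=43 S2=43 S3=-19 blocked=[3]
Op 8: conn=44 S1=43 S2=43 S3=-19 blocked=[3]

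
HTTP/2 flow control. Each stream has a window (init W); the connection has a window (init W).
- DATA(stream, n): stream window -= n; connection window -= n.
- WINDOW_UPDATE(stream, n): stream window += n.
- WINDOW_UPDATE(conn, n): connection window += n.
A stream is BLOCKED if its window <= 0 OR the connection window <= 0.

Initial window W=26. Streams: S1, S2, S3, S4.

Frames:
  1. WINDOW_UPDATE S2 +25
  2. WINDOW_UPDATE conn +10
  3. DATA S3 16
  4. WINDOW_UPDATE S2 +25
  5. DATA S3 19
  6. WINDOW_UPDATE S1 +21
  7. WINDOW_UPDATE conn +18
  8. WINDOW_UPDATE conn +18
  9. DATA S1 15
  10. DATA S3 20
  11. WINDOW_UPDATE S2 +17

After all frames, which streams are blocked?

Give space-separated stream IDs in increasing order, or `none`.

Answer: S3

Derivation:
Op 1: conn=26 S1=26 S2=51 S3=26 S4=26 blocked=[]
Op 2: conn=36 S1=26 S2=51 S3=26 S4=26 blocked=[]
Op 3: conn=20 S1=26 S2=51 S3=10 S4=26 blocked=[]
Op 4: conn=20 S1=26 S2=76 S3=10 S4=26 blocked=[]
Op 5: conn=1 S1=26 S2=76 S3=-9 S4=26 blocked=[3]
Op 6: conn=1 S1=47 S2=76 S3=-9 S4=26 blocked=[3]
Op 7: conn=19 S1=47 S2=76 S3=-9 S4=26 blocked=[3]
Op 8: conn=37 S1=47 S2=76 S3=-9 S4=26 blocked=[3]
Op 9: conn=22 S1=32 S2=76 S3=-9 S4=26 blocked=[3]
Op 10: conn=2 S1=32 S2=76 S3=-29 S4=26 blocked=[3]
Op 11: conn=2 S1=32 S2=93 S3=-29 S4=26 blocked=[3]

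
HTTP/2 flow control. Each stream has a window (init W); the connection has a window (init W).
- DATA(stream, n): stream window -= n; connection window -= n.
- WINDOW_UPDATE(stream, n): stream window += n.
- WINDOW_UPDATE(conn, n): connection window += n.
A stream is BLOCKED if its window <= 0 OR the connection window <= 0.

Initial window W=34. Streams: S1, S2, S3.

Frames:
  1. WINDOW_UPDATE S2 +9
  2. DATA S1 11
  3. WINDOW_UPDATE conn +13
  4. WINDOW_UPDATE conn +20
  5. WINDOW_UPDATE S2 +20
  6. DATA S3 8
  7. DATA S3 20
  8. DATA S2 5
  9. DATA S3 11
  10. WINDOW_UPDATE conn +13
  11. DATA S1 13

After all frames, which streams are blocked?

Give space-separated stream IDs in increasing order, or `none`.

Op 1: conn=34 S1=34 S2=43 S3=34 blocked=[]
Op 2: conn=23 S1=23 S2=43 S3=34 blocked=[]
Op 3: conn=36 S1=23 S2=43 S3=34 blocked=[]
Op 4: conn=56 S1=23 S2=43 S3=34 blocked=[]
Op 5: conn=56 S1=23 S2=63 S3=34 blocked=[]
Op 6: conn=48 S1=23 S2=63 S3=26 blocked=[]
Op 7: conn=28 S1=23 S2=63 S3=6 blocked=[]
Op 8: conn=23 S1=23 S2=58 S3=6 blocked=[]
Op 9: conn=12 S1=23 S2=58 S3=-5 blocked=[3]
Op 10: conn=25 S1=23 S2=58 S3=-5 blocked=[3]
Op 11: conn=12 S1=10 S2=58 S3=-5 blocked=[3]

Answer: S3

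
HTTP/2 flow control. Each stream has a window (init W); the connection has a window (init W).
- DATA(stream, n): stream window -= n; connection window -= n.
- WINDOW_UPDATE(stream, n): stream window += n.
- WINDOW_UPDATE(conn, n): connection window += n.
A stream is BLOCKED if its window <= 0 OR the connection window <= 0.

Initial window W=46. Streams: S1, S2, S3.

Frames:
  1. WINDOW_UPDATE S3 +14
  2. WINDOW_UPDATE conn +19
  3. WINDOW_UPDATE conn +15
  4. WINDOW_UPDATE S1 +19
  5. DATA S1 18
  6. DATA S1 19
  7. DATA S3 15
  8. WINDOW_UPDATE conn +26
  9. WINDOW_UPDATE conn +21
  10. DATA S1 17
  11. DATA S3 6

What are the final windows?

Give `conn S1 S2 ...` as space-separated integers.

Answer: 52 11 46 39

Derivation:
Op 1: conn=46 S1=46 S2=46 S3=60 blocked=[]
Op 2: conn=65 S1=46 S2=46 S3=60 blocked=[]
Op 3: conn=80 S1=46 S2=46 S3=60 blocked=[]
Op 4: conn=80 S1=65 S2=46 S3=60 blocked=[]
Op 5: conn=62 S1=47 S2=46 S3=60 blocked=[]
Op 6: conn=43 S1=28 S2=46 S3=60 blocked=[]
Op 7: conn=28 S1=28 S2=46 S3=45 blocked=[]
Op 8: conn=54 S1=28 S2=46 S3=45 blocked=[]
Op 9: conn=75 S1=28 S2=46 S3=45 blocked=[]
Op 10: conn=58 S1=11 S2=46 S3=45 blocked=[]
Op 11: conn=52 S1=11 S2=46 S3=39 blocked=[]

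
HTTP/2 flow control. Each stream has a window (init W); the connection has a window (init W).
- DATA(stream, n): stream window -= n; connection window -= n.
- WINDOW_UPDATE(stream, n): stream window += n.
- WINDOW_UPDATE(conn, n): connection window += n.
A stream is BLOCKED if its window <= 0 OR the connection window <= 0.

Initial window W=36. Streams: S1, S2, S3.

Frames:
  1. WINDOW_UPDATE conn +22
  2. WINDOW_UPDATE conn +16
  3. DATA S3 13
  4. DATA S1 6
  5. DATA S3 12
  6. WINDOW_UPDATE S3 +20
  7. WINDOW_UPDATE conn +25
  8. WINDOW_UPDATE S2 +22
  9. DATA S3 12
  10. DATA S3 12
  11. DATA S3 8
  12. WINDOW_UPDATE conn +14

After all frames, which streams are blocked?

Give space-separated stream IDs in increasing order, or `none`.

Op 1: conn=58 S1=36 S2=36 S3=36 blocked=[]
Op 2: conn=74 S1=36 S2=36 S3=36 blocked=[]
Op 3: conn=61 S1=36 S2=36 S3=23 blocked=[]
Op 4: conn=55 S1=30 S2=36 S3=23 blocked=[]
Op 5: conn=43 S1=30 S2=36 S3=11 blocked=[]
Op 6: conn=43 S1=30 S2=36 S3=31 blocked=[]
Op 7: conn=68 S1=30 S2=36 S3=31 blocked=[]
Op 8: conn=68 S1=30 S2=58 S3=31 blocked=[]
Op 9: conn=56 S1=30 S2=58 S3=19 blocked=[]
Op 10: conn=44 S1=30 S2=58 S3=7 blocked=[]
Op 11: conn=36 S1=30 S2=58 S3=-1 blocked=[3]
Op 12: conn=50 S1=30 S2=58 S3=-1 blocked=[3]

Answer: S3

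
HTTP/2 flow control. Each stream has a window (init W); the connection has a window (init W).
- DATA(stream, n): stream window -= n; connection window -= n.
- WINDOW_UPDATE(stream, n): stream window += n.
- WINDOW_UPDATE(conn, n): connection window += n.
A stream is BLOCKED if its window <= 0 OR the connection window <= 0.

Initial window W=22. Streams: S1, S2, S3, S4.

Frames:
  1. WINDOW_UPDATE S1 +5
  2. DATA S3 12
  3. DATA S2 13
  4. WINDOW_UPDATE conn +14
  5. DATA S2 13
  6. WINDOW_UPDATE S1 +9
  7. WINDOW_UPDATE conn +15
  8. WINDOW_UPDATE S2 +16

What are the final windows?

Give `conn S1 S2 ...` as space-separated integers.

Op 1: conn=22 S1=27 S2=22 S3=22 S4=22 blocked=[]
Op 2: conn=10 S1=27 S2=22 S3=10 S4=22 blocked=[]
Op 3: conn=-3 S1=27 S2=9 S3=10 S4=22 blocked=[1, 2, 3, 4]
Op 4: conn=11 S1=27 S2=9 S3=10 S4=22 blocked=[]
Op 5: conn=-2 S1=27 S2=-4 S3=10 S4=22 blocked=[1, 2, 3, 4]
Op 6: conn=-2 S1=36 S2=-4 S3=10 S4=22 blocked=[1, 2, 3, 4]
Op 7: conn=13 S1=36 S2=-4 S3=10 S4=22 blocked=[2]
Op 8: conn=13 S1=36 S2=12 S3=10 S4=22 blocked=[]

Answer: 13 36 12 10 22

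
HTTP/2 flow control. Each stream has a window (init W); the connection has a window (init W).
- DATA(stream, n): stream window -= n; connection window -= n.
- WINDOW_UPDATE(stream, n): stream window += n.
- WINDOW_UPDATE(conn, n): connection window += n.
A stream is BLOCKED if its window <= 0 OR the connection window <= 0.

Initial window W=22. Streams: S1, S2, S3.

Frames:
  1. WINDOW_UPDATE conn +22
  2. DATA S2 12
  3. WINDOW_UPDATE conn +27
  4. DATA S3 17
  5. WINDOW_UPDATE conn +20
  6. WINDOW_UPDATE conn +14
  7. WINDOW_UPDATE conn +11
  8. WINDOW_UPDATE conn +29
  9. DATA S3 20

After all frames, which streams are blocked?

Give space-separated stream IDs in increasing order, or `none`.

Op 1: conn=44 S1=22 S2=22 S3=22 blocked=[]
Op 2: conn=32 S1=22 S2=10 S3=22 blocked=[]
Op 3: conn=59 S1=22 S2=10 S3=22 blocked=[]
Op 4: conn=42 S1=22 S2=10 S3=5 blocked=[]
Op 5: conn=62 S1=22 S2=10 S3=5 blocked=[]
Op 6: conn=76 S1=22 S2=10 S3=5 blocked=[]
Op 7: conn=87 S1=22 S2=10 S3=5 blocked=[]
Op 8: conn=116 S1=22 S2=10 S3=5 blocked=[]
Op 9: conn=96 S1=22 S2=10 S3=-15 blocked=[3]

Answer: S3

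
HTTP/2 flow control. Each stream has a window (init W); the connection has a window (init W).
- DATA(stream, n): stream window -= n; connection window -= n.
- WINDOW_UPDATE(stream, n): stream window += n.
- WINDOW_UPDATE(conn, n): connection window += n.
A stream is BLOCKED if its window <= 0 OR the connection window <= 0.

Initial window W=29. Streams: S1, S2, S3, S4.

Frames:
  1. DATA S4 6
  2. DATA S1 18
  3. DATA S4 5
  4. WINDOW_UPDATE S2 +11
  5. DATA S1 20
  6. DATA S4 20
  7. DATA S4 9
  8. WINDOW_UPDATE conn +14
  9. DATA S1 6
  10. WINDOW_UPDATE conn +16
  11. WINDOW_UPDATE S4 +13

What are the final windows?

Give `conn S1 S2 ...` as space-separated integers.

Op 1: conn=23 S1=29 S2=29 S3=29 S4=23 blocked=[]
Op 2: conn=5 S1=11 S2=29 S3=29 S4=23 blocked=[]
Op 3: conn=0 S1=11 S2=29 S3=29 S4=18 blocked=[1, 2, 3, 4]
Op 4: conn=0 S1=11 S2=40 S3=29 S4=18 blocked=[1, 2, 3, 4]
Op 5: conn=-20 S1=-9 S2=40 S3=29 S4=18 blocked=[1, 2, 3, 4]
Op 6: conn=-40 S1=-9 S2=40 S3=29 S4=-2 blocked=[1, 2, 3, 4]
Op 7: conn=-49 S1=-9 S2=40 S3=29 S4=-11 blocked=[1, 2, 3, 4]
Op 8: conn=-35 S1=-9 S2=40 S3=29 S4=-11 blocked=[1, 2, 3, 4]
Op 9: conn=-41 S1=-15 S2=40 S3=29 S4=-11 blocked=[1, 2, 3, 4]
Op 10: conn=-25 S1=-15 S2=40 S3=29 S4=-11 blocked=[1, 2, 3, 4]
Op 11: conn=-25 S1=-15 S2=40 S3=29 S4=2 blocked=[1, 2, 3, 4]

Answer: -25 -15 40 29 2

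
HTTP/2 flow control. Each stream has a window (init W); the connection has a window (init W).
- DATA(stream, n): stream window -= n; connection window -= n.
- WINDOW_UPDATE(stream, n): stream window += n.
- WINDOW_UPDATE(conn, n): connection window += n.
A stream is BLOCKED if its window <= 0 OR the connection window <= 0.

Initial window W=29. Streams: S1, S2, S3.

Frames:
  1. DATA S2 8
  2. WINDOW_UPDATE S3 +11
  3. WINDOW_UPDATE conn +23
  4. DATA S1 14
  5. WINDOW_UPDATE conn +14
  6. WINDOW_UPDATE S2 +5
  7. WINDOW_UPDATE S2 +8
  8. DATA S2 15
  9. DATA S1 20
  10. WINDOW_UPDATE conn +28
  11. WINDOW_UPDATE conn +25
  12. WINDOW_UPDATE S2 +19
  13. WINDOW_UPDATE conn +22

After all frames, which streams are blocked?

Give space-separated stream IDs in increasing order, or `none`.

Op 1: conn=21 S1=29 S2=21 S3=29 blocked=[]
Op 2: conn=21 S1=29 S2=21 S3=40 blocked=[]
Op 3: conn=44 S1=29 S2=21 S3=40 blocked=[]
Op 4: conn=30 S1=15 S2=21 S3=40 blocked=[]
Op 5: conn=44 S1=15 S2=21 S3=40 blocked=[]
Op 6: conn=44 S1=15 S2=26 S3=40 blocked=[]
Op 7: conn=44 S1=15 S2=34 S3=40 blocked=[]
Op 8: conn=29 S1=15 S2=19 S3=40 blocked=[]
Op 9: conn=9 S1=-5 S2=19 S3=40 blocked=[1]
Op 10: conn=37 S1=-5 S2=19 S3=40 blocked=[1]
Op 11: conn=62 S1=-5 S2=19 S3=40 blocked=[1]
Op 12: conn=62 S1=-5 S2=38 S3=40 blocked=[1]
Op 13: conn=84 S1=-5 S2=38 S3=40 blocked=[1]

Answer: S1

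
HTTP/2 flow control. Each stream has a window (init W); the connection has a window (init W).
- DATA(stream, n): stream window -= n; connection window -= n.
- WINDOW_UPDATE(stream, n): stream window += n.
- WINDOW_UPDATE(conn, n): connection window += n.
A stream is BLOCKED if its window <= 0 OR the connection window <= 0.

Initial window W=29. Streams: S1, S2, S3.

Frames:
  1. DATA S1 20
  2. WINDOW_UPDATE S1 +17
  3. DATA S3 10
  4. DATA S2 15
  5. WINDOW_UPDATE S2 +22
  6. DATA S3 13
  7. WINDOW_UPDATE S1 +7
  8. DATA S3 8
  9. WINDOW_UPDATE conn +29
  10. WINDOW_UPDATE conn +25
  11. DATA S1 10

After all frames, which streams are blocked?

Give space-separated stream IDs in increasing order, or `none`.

Op 1: conn=9 S1=9 S2=29 S3=29 blocked=[]
Op 2: conn=9 S1=26 S2=29 S3=29 blocked=[]
Op 3: conn=-1 S1=26 S2=29 S3=19 blocked=[1, 2, 3]
Op 4: conn=-16 S1=26 S2=14 S3=19 blocked=[1, 2, 3]
Op 5: conn=-16 S1=26 S2=36 S3=19 blocked=[1, 2, 3]
Op 6: conn=-29 S1=26 S2=36 S3=6 blocked=[1, 2, 3]
Op 7: conn=-29 S1=33 S2=36 S3=6 blocked=[1, 2, 3]
Op 8: conn=-37 S1=33 S2=36 S3=-2 blocked=[1, 2, 3]
Op 9: conn=-8 S1=33 S2=36 S3=-2 blocked=[1, 2, 3]
Op 10: conn=17 S1=33 S2=36 S3=-2 blocked=[3]
Op 11: conn=7 S1=23 S2=36 S3=-2 blocked=[3]

Answer: S3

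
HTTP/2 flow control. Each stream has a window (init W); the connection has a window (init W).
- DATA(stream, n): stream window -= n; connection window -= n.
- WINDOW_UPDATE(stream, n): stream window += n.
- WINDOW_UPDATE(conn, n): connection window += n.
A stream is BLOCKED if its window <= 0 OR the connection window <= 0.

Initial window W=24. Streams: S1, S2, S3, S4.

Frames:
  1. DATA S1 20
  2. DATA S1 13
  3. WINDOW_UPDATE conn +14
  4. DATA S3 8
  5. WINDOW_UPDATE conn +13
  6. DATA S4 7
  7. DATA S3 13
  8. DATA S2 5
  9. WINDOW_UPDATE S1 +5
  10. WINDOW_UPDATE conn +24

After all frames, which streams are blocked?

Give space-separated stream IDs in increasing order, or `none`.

Answer: S1

Derivation:
Op 1: conn=4 S1=4 S2=24 S3=24 S4=24 blocked=[]
Op 2: conn=-9 S1=-9 S2=24 S3=24 S4=24 blocked=[1, 2, 3, 4]
Op 3: conn=5 S1=-9 S2=24 S3=24 S4=24 blocked=[1]
Op 4: conn=-3 S1=-9 S2=24 S3=16 S4=24 blocked=[1, 2, 3, 4]
Op 5: conn=10 S1=-9 S2=24 S3=16 S4=24 blocked=[1]
Op 6: conn=3 S1=-9 S2=24 S3=16 S4=17 blocked=[1]
Op 7: conn=-10 S1=-9 S2=24 S3=3 S4=17 blocked=[1, 2, 3, 4]
Op 8: conn=-15 S1=-9 S2=19 S3=3 S4=17 blocked=[1, 2, 3, 4]
Op 9: conn=-15 S1=-4 S2=19 S3=3 S4=17 blocked=[1, 2, 3, 4]
Op 10: conn=9 S1=-4 S2=19 S3=3 S4=17 blocked=[1]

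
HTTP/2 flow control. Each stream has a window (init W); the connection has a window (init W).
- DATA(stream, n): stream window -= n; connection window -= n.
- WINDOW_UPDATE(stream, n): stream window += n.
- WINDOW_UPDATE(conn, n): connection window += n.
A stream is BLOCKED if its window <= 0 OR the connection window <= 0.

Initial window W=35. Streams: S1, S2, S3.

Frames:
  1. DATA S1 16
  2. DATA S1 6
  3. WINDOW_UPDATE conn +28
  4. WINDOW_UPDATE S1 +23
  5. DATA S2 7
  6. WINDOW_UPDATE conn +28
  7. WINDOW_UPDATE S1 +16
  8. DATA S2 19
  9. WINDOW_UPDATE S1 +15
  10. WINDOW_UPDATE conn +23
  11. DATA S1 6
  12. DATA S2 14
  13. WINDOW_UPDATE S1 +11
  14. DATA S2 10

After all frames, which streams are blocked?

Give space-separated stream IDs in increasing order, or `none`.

Answer: S2

Derivation:
Op 1: conn=19 S1=19 S2=35 S3=35 blocked=[]
Op 2: conn=13 S1=13 S2=35 S3=35 blocked=[]
Op 3: conn=41 S1=13 S2=35 S3=35 blocked=[]
Op 4: conn=41 S1=36 S2=35 S3=35 blocked=[]
Op 5: conn=34 S1=36 S2=28 S3=35 blocked=[]
Op 6: conn=62 S1=36 S2=28 S3=35 blocked=[]
Op 7: conn=62 S1=52 S2=28 S3=35 blocked=[]
Op 8: conn=43 S1=52 S2=9 S3=35 blocked=[]
Op 9: conn=43 S1=67 S2=9 S3=35 blocked=[]
Op 10: conn=66 S1=67 S2=9 S3=35 blocked=[]
Op 11: conn=60 S1=61 S2=9 S3=35 blocked=[]
Op 12: conn=46 S1=61 S2=-5 S3=35 blocked=[2]
Op 13: conn=46 S1=72 S2=-5 S3=35 blocked=[2]
Op 14: conn=36 S1=72 S2=-15 S3=35 blocked=[2]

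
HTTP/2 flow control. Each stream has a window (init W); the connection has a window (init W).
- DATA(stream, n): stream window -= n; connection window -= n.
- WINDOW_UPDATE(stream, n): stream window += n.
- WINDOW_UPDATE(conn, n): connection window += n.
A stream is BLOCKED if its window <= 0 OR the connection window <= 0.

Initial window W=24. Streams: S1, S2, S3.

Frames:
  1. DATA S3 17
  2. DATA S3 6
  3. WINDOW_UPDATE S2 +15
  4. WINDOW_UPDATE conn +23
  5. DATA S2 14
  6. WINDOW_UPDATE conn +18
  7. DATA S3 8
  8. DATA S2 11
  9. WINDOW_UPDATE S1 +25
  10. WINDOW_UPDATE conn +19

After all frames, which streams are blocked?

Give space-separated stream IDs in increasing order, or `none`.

Answer: S3

Derivation:
Op 1: conn=7 S1=24 S2=24 S3=7 blocked=[]
Op 2: conn=1 S1=24 S2=24 S3=1 blocked=[]
Op 3: conn=1 S1=24 S2=39 S3=1 blocked=[]
Op 4: conn=24 S1=24 S2=39 S3=1 blocked=[]
Op 5: conn=10 S1=24 S2=25 S3=1 blocked=[]
Op 6: conn=28 S1=24 S2=25 S3=1 blocked=[]
Op 7: conn=20 S1=24 S2=25 S3=-7 blocked=[3]
Op 8: conn=9 S1=24 S2=14 S3=-7 blocked=[3]
Op 9: conn=9 S1=49 S2=14 S3=-7 blocked=[3]
Op 10: conn=28 S1=49 S2=14 S3=-7 blocked=[3]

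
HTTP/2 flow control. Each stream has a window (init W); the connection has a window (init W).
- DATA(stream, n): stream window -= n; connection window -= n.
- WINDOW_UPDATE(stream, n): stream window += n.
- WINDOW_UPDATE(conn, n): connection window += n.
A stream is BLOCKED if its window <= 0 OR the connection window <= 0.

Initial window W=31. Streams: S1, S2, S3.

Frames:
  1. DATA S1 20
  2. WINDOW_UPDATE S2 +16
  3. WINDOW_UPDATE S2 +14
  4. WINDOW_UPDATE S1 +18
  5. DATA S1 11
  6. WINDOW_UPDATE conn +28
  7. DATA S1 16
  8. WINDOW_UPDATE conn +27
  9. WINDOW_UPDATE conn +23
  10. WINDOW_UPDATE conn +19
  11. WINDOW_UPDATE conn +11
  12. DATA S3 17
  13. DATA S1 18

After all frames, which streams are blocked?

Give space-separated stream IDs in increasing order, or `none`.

Answer: S1

Derivation:
Op 1: conn=11 S1=11 S2=31 S3=31 blocked=[]
Op 2: conn=11 S1=11 S2=47 S3=31 blocked=[]
Op 3: conn=11 S1=11 S2=61 S3=31 blocked=[]
Op 4: conn=11 S1=29 S2=61 S3=31 blocked=[]
Op 5: conn=0 S1=18 S2=61 S3=31 blocked=[1, 2, 3]
Op 6: conn=28 S1=18 S2=61 S3=31 blocked=[]
Op 7: conn=12 S1=2 S2=61 S3=31 blocked=[]
Op 8: conn=39 S1=2 S2=61 S3=31 blocked=[]
Op 9: conn=62 S1=2 S2=61 S3=31 blocked=[]
Op 10: conn=81 S1=2 S2=61 S3=31 blocked=[]
Op 11: conn=92 S1=2 S2=61 S3=31 blocked=[]
Op 12: conn=75 S1=2 S2=61 S3=14 blocked=[]
Op 13: conn=57 S1=-16 S2=61 S3=14 blocked=[1]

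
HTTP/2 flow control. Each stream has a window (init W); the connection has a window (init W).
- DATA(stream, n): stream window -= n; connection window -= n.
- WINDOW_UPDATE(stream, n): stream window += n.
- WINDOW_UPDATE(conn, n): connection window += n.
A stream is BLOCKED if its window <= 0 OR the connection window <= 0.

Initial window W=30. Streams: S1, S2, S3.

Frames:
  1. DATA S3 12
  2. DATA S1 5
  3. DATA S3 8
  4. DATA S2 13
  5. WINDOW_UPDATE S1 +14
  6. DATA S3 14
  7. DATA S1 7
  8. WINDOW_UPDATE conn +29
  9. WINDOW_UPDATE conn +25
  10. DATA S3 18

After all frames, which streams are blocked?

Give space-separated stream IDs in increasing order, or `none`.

Answer: S3

Derivation:
Op 1: conn=18 S1=30 S2=30 S3=18 blocked=[]
Op 2: conn=13 S1=25 S2=30 S3=18 blocked=[]
Op 3: conn=5 S1=25 S2=30 S3=10 blocked=[]
Op 4: conn=-8 S1=25 S2=17 S3=10 blocked=[1, 2, 3]
Op 5: conn=-8 S1=39 S2=17 S3=10 blocked=[1, 2, 3]
Op 6: conn=-22 S1=39 S2=17 S3=-4 blocked=[1, 2, 3]
Op 7: conn=-29 S1=32 S2=17 S3=-4 blocked=[1, 2, 3]
Op 8: conn=0 S1=32 S2=17 S3=-4 blocked=[1, 2, 3]
Op 9: conn=25 S1=32 S2=17 S3=-4 blocked=[3]
Op 10: conn=7 S1=32 S2=17 S3=-22 blocked=[3]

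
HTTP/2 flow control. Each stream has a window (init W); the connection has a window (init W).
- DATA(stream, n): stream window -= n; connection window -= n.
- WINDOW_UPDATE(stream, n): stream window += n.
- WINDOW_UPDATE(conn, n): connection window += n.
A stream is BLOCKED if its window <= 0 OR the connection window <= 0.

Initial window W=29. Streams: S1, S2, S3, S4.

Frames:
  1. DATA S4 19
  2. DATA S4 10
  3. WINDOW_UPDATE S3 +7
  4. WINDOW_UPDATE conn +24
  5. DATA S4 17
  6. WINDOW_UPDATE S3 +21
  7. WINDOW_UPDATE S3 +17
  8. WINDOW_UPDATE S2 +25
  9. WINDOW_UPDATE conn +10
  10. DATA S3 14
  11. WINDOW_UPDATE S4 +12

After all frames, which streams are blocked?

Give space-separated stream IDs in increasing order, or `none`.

Answer: S4

Derivation:
Op 1: conn=10 S1=29 S2=29 S3=29 S4=10 blocked=[]
Op 2: conn=0 S1=29 S2=29 S3=29 S4=0 blocked=[1, 2, 3, 4]
Op 3: conn=0 S1=29 S2=29 S3=36 S4=0 blocked=[1, 2, 3, 4]
Op 4: conn=24 S1=29 S2=29 S3=36 S4=0 blocked=[4]
Op 5: conn=7 S1=29 S2=29 S3=36 S4=-17 blocked=[4]
Op 6: conn=7 S1=29 S2=29 S3=57 S4=-17 blocked=[4]
Op 7: conn=7 S1=29 S2=29 S3=74 S4=-17 blocked=[4]
Op 8: conn=7 S1=29 S2=54 S3=74 S4=-17 blocked=[4]
Op 9: conn=17 S1=29 S2=54 S3=74 S4=-17 blocked=[4]
Op 10: conn=3 S1=29 S2=54 S3=60 S4=-17 blocked=[4]
Op 11: conn=3 S1=29 S2=54 S3=60 S4=-5 blocked=[4]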